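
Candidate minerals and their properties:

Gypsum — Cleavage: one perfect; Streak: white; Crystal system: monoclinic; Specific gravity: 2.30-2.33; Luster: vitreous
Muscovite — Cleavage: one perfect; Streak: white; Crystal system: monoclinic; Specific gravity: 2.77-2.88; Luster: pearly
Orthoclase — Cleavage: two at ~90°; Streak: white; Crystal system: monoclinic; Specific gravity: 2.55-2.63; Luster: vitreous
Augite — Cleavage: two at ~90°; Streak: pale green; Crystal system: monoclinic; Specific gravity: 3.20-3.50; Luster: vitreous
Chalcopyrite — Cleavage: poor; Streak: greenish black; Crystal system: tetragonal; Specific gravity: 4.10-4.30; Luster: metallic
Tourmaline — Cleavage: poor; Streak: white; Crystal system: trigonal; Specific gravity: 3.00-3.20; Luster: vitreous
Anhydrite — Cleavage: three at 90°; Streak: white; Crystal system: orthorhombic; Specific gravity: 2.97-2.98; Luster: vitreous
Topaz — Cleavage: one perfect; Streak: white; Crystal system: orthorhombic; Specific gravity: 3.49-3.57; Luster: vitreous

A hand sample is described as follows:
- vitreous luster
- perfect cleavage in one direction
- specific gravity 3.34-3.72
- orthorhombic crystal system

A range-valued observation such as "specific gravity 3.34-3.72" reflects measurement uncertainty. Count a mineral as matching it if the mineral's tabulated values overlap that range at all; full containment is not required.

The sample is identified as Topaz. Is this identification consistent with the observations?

Consistent

Vitreous luster — is consistent with Topaz (vitreous luster).
Perfect cleavage in one direction — is consistent with Topaz (cleavage one perfect).
Specific gravity 3.34-3.72 — is consistent with Topaz (SG 3.49-3.57).
Orthorhombic crystal system — is consistent with Topaz (orthorhombic system).
Nothing contradicts Topaz.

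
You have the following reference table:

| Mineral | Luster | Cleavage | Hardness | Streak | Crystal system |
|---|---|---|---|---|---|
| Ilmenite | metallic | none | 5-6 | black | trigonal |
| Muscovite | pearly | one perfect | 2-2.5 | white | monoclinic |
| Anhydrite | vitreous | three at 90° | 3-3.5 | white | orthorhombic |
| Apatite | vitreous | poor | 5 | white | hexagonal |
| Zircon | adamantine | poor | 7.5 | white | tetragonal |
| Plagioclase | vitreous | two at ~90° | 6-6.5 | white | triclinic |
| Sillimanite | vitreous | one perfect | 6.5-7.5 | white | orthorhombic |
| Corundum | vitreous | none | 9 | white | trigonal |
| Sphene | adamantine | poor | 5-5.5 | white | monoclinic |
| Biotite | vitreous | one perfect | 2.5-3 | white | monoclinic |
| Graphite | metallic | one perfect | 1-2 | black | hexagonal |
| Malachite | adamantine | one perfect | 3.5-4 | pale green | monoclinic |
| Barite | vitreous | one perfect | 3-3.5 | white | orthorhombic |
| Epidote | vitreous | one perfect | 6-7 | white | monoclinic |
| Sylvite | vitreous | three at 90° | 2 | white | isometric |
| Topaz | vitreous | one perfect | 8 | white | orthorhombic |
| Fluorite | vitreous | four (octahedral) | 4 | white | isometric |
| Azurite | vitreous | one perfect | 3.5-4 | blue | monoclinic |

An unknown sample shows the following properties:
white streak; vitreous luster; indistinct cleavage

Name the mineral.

Apatite

White streak excludes Ilmenite, Graphite, Malachite, Azurite.
Vitreous luster eliminates Muscovite, Zircon, Sphene.
Indistinct cleavage: leaves Apatite.
Apatite is the sole remaining match.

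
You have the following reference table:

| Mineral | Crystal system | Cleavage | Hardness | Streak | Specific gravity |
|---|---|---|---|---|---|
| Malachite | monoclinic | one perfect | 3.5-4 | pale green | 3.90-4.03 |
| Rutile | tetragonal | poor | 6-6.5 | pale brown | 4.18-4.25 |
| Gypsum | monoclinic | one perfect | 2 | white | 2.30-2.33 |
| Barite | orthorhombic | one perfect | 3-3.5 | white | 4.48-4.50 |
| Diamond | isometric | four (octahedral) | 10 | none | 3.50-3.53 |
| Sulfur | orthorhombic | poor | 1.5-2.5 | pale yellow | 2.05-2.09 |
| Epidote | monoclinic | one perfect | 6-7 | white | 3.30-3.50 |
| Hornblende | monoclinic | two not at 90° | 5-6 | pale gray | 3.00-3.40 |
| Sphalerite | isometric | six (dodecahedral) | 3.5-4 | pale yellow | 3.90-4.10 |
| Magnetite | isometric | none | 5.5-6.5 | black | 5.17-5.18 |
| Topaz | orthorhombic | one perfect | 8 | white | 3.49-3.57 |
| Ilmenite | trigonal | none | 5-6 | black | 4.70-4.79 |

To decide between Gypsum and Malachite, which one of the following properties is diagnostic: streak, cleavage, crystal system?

Streak: Gypsum white, Malachite pale green — different.
Cleavage: both one perfect — same for both.
Crystal system: both monoclinic — same for both.
Streak is the diagnostic property here.

streak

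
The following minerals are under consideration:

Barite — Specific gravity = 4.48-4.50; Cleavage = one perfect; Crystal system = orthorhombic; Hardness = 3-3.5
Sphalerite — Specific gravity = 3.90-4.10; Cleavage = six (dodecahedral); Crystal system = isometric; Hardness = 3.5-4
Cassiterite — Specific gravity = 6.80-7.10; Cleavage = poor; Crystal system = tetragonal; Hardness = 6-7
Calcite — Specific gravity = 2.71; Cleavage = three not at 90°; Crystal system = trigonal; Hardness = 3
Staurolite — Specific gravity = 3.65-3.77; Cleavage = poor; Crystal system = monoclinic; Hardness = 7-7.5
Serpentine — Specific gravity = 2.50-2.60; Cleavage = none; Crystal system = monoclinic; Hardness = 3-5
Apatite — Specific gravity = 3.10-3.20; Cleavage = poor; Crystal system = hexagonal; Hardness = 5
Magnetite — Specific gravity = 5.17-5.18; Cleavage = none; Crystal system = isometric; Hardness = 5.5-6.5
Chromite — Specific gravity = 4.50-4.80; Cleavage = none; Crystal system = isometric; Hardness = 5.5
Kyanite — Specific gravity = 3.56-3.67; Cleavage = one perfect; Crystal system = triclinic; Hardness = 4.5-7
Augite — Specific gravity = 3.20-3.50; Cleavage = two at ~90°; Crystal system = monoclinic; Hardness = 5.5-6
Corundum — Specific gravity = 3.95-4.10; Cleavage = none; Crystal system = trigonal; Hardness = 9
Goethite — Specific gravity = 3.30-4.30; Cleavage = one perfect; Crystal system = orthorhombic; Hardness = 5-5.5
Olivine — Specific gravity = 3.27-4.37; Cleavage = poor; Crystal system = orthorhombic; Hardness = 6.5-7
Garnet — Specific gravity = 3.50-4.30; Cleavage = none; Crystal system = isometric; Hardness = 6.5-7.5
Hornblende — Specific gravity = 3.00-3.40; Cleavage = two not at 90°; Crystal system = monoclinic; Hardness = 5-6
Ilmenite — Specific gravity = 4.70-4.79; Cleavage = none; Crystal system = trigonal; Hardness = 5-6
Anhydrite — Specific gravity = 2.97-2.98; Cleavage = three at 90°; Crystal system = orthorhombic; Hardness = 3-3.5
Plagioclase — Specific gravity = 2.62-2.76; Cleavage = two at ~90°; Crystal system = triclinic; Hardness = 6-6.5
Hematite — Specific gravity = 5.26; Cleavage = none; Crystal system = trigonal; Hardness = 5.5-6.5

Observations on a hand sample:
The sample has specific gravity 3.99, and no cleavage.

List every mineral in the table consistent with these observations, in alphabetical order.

Specific gravity 3.99 — Sphalerite, Corundum, Goethite, Olivine, Garnet remain.
No cleavage — leaves Corundum, Garnet.
The minerals that satisfy all observations are Corundum, Garnet.

Corundum, Garnet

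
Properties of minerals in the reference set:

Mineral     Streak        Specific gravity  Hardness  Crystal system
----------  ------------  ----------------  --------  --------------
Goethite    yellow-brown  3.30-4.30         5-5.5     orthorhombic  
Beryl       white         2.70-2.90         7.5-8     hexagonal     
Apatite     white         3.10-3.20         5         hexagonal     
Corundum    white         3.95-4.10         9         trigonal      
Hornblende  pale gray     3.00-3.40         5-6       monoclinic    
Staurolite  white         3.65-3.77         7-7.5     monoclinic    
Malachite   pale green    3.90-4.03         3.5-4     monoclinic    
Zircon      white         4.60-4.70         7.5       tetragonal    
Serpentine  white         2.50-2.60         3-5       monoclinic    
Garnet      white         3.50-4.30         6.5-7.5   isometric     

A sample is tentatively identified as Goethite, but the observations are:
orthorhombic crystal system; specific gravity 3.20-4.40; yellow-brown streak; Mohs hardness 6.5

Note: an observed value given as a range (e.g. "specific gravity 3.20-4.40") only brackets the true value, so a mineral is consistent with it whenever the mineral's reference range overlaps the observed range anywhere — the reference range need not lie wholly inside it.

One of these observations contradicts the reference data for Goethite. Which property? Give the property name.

Orthorhombic crystal system: Goethite has orthorhombic system — agrees.
Specific gravity 3.20-4.40: Goethite has SG 3.30-4.30 — agrees.
Yellow-brown streak: Goethite has yellow-brown streak — agrees.
Mohs hardness 6.5: Goethite has hardness 5-5.5 — outside the reference range.
Only the hardness is inconsistent.

hardness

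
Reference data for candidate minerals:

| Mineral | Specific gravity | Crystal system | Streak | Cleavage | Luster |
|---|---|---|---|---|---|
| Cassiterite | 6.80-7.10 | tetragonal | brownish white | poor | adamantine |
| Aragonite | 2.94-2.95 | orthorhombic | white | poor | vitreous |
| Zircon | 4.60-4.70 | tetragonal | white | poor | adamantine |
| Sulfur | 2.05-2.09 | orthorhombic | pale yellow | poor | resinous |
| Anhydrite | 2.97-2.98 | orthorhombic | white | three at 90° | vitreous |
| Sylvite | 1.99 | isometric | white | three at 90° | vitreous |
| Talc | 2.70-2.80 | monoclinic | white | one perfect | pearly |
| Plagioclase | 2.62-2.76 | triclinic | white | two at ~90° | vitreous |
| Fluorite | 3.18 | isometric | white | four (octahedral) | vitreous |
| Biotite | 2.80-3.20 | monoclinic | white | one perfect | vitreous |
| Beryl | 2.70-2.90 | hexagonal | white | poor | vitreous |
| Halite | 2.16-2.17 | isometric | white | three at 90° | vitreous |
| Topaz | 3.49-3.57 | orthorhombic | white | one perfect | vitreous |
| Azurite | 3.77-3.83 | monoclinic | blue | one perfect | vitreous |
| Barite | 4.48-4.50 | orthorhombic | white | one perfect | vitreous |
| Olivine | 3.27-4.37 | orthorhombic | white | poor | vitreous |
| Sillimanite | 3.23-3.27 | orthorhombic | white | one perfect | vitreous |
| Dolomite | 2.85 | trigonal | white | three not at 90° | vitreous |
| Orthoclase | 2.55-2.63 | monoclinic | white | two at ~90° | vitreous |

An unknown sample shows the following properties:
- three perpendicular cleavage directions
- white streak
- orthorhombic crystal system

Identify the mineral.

Three perpendicular cleavage directions: Anhydrite, Sylvite, Halite remain.
White streak: consistent with all remaining minerals.
Orthorhombic crystal system: narrows the field to Anhydrite.
Anhydrite is the sole remaining match.

Anhydrite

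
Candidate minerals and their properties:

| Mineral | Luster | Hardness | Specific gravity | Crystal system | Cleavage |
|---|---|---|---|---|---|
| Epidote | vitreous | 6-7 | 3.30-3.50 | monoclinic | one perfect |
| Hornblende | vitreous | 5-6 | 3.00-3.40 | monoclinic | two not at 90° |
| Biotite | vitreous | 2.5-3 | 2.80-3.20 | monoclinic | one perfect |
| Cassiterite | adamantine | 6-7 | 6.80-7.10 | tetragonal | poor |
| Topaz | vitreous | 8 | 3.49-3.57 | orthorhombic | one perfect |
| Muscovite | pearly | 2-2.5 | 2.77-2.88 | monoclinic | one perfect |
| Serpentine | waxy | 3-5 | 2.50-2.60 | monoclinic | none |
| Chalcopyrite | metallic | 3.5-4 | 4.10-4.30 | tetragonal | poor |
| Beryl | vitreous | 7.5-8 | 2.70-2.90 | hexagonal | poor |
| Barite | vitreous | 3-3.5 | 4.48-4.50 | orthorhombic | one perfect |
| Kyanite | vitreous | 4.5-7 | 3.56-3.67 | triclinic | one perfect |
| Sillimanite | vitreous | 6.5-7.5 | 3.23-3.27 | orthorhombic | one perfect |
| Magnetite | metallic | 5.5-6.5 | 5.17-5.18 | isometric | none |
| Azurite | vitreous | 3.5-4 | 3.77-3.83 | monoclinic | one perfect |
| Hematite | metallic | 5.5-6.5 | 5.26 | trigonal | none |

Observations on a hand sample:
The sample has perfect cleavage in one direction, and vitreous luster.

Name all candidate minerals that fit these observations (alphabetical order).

Perfect cleavage in one direction: only Epidote, Biotite, Topaz, Muscovite, Barite, Kyanite, Sillimanite, Azurite remain.
Vitreous luster is inconsistent with Muscovite.
The minerals that satisfy all observations are Azurite, Barite, Biotite, Epidote, Kyanite, Sillimanite, Topaz.

Azurite, Barite, Biotite, Epidote, Kyanite, Sillimanite, Topaz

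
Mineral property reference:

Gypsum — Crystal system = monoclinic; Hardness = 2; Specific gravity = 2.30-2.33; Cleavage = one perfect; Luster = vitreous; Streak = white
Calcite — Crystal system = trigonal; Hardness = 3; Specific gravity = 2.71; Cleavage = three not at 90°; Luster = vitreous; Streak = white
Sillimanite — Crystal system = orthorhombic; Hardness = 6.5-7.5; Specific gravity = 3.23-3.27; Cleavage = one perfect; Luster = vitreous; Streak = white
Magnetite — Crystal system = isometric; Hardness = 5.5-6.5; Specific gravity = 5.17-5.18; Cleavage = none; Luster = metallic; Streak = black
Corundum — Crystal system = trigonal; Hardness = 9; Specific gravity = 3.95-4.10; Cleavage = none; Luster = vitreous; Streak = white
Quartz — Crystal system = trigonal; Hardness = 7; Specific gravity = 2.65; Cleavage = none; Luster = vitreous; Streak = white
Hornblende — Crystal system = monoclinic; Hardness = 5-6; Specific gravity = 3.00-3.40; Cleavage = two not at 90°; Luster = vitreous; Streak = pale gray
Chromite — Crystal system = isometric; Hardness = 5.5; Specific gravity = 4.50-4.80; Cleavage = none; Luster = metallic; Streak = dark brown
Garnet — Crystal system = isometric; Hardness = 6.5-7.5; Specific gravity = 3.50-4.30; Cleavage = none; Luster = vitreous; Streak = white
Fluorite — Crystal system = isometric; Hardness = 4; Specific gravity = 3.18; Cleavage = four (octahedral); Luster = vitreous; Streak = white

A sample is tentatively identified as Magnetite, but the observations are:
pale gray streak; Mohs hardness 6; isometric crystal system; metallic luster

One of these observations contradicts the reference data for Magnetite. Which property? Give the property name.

Pale gray streak: Magnetite has black streak — does not match.
Mohs hardness 6: Magnetite has hardness 5.5-6.5 — consistent.
Isometric crystal system: Magnetite has isometric system — consistent.
Metallic luster: Magnetite has metallic luster — consistent.
Everything matches except the streak.

streak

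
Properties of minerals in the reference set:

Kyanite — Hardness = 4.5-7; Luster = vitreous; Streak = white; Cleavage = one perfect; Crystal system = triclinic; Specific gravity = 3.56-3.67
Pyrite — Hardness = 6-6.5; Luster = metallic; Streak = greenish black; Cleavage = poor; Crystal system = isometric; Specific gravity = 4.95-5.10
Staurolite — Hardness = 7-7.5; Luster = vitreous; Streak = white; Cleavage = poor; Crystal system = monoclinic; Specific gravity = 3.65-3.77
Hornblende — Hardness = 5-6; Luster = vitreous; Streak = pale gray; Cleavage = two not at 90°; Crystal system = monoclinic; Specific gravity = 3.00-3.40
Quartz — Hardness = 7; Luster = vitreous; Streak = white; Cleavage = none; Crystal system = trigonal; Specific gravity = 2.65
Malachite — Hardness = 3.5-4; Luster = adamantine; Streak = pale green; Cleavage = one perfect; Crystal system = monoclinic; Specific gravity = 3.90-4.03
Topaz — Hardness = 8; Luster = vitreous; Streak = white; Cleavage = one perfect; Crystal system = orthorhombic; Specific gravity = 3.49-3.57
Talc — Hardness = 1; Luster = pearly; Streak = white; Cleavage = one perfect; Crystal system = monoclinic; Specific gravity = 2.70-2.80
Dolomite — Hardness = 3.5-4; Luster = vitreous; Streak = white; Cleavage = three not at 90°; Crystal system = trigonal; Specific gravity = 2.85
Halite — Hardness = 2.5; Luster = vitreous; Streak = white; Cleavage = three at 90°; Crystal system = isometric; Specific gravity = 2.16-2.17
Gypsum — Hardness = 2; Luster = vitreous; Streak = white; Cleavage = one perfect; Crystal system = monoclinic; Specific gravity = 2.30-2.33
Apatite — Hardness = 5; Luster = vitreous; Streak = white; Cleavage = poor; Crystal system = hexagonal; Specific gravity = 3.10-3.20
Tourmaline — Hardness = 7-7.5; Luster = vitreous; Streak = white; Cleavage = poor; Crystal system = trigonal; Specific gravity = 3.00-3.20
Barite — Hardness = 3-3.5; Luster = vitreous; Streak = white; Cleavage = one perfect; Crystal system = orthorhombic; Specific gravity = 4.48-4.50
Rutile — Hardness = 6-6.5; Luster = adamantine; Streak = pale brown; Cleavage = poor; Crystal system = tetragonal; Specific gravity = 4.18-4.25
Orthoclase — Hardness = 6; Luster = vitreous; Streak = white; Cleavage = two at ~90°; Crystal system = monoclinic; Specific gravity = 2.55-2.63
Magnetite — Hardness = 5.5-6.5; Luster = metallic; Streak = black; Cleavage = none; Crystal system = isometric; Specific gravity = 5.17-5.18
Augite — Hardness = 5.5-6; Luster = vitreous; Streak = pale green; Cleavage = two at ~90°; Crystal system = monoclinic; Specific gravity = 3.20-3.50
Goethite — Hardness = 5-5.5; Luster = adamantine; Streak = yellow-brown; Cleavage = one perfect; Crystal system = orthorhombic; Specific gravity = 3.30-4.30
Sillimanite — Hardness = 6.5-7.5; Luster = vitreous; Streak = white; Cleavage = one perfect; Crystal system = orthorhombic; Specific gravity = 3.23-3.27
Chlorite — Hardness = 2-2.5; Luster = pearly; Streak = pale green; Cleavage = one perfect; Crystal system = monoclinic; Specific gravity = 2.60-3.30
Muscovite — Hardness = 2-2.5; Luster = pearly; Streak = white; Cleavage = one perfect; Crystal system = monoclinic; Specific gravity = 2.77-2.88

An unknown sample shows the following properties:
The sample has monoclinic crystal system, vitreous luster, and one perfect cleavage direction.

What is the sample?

Monoclinic crystal system — only Staurolite, Hornblende, Malachite, Talc, Gypsum, Orthoclase, Augite, Chlorite, Muscovite remain.
Vitreous luster eliminates Malachite, Talc, Chlorite, Muscovite.
One perfect cleavage direction — narrows the field to Gypsum.
The only mineral consistent with every observation is Gypsum.

Gypsum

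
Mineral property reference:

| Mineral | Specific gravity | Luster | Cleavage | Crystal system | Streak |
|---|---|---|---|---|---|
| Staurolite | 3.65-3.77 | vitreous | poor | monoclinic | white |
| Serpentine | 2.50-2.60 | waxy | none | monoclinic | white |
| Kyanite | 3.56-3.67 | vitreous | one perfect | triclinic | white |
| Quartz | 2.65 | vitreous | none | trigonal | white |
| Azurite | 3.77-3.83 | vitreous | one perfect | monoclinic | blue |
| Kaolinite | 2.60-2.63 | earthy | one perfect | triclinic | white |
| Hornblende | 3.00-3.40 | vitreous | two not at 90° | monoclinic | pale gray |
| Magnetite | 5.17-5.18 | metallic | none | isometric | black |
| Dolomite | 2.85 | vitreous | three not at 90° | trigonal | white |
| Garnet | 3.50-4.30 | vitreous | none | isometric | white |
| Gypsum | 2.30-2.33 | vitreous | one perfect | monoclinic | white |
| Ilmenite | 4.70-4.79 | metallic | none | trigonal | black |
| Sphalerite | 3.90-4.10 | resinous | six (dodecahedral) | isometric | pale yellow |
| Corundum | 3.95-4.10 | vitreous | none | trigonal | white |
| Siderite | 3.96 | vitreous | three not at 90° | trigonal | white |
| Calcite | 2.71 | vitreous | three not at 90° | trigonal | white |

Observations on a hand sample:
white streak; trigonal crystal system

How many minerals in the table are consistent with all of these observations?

White streak eliminates Azurite, Hornblende, Magnetite, Ilmenite, Sphalerite.
Trigonal crystal system — narrows the field to Quartz, Dolomite, Corundum, Siderite, Calcite.
Consistent with every observation: Calcite, Corundum, Dolomite, Quartz, Siderite.
That is 5 minerals.

5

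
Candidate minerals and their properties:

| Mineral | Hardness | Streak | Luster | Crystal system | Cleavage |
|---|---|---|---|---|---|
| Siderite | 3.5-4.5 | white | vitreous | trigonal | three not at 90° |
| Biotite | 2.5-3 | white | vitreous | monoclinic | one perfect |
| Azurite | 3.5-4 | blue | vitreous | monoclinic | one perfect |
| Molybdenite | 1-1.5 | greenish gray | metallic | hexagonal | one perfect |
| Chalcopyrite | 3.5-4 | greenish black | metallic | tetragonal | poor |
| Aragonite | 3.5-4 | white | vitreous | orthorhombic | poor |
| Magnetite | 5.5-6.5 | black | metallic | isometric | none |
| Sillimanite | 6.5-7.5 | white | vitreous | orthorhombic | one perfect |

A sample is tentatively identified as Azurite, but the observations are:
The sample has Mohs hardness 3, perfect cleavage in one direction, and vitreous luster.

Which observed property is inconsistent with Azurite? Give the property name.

Mohs hardness 3: Azurite has hardness 3.5-4 — does not match.
Perfect cleavage in one direction: Azurite has cleavage one perfect — matches.
Vitreous luster: Azurite has vitreous luster — matches.
Everything matches except the hardness.

hardness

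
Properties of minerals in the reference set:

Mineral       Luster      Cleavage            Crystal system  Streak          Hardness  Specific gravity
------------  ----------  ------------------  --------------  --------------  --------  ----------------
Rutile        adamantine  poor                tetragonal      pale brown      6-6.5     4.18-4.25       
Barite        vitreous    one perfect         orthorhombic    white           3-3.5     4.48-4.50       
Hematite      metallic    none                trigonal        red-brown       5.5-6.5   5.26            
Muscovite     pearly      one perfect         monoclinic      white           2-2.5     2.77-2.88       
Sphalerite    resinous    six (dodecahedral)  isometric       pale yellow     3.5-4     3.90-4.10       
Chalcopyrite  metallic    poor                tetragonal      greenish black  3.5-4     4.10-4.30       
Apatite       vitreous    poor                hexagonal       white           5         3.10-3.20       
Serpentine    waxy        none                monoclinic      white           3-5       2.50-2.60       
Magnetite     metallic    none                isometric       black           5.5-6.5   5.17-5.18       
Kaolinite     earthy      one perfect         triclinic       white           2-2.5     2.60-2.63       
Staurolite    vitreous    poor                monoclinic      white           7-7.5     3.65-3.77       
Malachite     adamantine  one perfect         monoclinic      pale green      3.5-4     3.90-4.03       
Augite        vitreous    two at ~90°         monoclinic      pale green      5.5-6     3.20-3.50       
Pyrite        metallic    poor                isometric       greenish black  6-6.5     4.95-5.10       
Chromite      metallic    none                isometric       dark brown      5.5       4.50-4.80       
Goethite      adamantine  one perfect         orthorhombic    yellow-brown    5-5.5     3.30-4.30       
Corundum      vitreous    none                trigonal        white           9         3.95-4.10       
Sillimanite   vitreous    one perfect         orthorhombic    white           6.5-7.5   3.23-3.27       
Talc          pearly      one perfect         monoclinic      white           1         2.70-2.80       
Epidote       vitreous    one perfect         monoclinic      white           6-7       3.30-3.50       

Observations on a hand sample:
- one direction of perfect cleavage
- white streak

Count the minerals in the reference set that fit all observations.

One direction of perfect cleavage: Barite, Muscovite, Kaolinite, Malachite, Goethite, Sillimanite, Talc, Epidote remain.
White streak is inconsistent with Malachite, Goethite.
Consistent with every observation: Barite, Epidote, Kaolinite, Muscovite, Sillimanite, Talc.
That is 6 minerals.

6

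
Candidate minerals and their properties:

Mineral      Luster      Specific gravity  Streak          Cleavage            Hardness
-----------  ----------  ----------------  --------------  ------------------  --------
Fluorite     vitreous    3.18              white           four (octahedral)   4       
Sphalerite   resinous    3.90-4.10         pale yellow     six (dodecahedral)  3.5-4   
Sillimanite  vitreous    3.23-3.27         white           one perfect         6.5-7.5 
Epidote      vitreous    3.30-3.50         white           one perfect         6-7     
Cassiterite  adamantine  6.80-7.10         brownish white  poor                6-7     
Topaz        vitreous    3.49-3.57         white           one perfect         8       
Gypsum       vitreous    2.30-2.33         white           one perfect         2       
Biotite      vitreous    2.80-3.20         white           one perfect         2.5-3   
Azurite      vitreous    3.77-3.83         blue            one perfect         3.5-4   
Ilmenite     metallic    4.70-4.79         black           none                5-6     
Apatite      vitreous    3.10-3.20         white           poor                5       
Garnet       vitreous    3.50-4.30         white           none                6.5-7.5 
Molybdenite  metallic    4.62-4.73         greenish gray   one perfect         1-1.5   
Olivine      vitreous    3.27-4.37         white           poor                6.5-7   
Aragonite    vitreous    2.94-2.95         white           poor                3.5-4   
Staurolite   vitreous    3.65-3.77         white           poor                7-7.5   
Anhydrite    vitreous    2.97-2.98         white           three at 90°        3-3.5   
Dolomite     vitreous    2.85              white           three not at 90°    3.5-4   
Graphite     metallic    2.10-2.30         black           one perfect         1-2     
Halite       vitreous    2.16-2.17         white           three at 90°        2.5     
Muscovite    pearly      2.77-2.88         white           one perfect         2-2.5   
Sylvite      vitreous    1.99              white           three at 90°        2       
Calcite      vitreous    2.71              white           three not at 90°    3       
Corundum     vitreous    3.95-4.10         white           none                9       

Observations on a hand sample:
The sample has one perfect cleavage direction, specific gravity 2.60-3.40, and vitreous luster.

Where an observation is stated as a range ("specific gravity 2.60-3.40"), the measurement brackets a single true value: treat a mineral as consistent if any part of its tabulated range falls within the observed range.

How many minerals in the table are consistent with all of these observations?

One perfect cleavage direction: only Sillimanite, Epidote, Topaz, Gypsum, Biotite, Azurite, Molybdenite, Graphite, Muscovite remain.
Specific gravity 2.60-3.40: leaves Sillimanite, Epidote, Biotite, Muscovite.
Vitreous luster rules out Muscovite.
Consistent with every observation: Biotite, Epidote, Sillimanite.
That is 3 minerals.

3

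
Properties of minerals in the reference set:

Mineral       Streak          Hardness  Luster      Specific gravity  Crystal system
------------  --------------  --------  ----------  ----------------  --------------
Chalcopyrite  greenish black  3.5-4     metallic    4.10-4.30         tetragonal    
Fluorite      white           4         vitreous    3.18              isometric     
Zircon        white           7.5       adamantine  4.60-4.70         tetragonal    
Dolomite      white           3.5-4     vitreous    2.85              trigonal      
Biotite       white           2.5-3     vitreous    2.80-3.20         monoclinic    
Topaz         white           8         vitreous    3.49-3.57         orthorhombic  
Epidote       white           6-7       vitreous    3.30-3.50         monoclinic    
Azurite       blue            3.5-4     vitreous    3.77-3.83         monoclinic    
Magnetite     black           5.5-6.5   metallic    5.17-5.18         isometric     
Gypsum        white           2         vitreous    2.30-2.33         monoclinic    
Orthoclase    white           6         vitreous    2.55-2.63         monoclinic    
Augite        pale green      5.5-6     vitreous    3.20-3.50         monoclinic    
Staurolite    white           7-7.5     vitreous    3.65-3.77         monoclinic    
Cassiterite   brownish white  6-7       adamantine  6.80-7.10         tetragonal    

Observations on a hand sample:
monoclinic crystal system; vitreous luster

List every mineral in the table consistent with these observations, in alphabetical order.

Monoclinic crystal system: narrows the field to Biotite, Epidote, Azurite, Gypsum, Orthoclase, Augite, Staurolite.
Vitreous luster: all remaining candidates fit.
Consistent with every observation: Augite, Azurite, Biotite, Epidote, Gypsum, Orthoclase, Staurolite.

Augite, Azurite, Biotite, Epidote, Gypsum, Orthoclase, Staurolite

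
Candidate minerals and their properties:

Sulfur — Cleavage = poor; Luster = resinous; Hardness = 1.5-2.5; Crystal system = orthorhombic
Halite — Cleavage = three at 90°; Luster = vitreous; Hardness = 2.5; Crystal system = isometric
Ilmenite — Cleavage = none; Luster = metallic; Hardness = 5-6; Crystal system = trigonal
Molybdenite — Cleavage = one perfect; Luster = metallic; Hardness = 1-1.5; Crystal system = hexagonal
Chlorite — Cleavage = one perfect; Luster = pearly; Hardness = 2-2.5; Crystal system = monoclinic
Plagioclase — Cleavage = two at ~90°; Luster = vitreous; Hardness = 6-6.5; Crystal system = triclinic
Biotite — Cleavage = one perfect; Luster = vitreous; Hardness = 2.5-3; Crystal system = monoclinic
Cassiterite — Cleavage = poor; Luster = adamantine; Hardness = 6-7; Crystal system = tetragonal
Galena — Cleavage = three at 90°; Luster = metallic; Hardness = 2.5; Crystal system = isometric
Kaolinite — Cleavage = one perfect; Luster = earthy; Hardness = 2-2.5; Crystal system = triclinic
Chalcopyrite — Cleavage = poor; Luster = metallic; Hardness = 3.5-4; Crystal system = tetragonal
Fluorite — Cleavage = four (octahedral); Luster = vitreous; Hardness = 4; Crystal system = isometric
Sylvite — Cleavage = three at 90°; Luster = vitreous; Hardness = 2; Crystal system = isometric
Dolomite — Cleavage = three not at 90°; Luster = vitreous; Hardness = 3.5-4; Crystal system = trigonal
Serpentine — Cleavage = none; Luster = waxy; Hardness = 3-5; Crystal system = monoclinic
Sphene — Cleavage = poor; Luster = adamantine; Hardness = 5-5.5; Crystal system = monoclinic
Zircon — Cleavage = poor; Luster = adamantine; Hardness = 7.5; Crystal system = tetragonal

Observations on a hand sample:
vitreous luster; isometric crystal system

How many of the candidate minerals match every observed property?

Vitreous luster — narrows the field to Halite, Plagioclase, Biotite, Fluorite, Sylvite, Dolomite.
Isometric crystal system eliminates Plagioclase, Biotite, Dolomite.
Remaining candidates: Fluorite, Halite, Sylvite.
That is 3 minerals.

3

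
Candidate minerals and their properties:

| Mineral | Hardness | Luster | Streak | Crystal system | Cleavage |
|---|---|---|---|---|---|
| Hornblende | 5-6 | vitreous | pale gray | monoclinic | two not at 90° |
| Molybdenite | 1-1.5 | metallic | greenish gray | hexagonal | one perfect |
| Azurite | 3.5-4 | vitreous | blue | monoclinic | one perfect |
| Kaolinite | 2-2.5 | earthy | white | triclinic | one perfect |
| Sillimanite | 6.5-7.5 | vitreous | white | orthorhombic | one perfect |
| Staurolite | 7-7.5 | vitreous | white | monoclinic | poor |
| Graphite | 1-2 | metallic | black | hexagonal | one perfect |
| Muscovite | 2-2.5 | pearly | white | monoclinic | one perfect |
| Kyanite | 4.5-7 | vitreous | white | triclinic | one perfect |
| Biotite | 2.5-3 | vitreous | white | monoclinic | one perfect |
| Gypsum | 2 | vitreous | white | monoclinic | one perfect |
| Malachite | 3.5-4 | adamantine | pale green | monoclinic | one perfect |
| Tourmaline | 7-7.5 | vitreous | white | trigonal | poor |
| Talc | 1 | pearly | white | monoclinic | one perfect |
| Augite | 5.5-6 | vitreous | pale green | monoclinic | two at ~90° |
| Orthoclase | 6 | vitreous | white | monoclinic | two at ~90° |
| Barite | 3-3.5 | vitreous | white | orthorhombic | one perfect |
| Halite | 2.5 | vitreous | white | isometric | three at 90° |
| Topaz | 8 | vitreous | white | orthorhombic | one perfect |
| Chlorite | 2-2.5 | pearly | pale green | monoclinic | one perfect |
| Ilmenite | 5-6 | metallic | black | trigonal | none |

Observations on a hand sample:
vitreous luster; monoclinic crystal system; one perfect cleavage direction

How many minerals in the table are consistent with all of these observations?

3

Vitreous luster: narrows the field to Hornblende, Azurite, Sillimanite, Staurolite, Kyanite, Biotite, Gypsum, Tourmaline, Augite, Orthoclase, Barite, Halite, Topaz.
Monoclinic crystal system rules out Sillimanite, Kyanite, Tourmaline, Barite, Halite, Topaz.
One perfect cleavage direction: Azurite, Biotite, Gypsum remain.
Remaining candidates: Azurite, Biotite, Gypsum.
That is 3 minerals.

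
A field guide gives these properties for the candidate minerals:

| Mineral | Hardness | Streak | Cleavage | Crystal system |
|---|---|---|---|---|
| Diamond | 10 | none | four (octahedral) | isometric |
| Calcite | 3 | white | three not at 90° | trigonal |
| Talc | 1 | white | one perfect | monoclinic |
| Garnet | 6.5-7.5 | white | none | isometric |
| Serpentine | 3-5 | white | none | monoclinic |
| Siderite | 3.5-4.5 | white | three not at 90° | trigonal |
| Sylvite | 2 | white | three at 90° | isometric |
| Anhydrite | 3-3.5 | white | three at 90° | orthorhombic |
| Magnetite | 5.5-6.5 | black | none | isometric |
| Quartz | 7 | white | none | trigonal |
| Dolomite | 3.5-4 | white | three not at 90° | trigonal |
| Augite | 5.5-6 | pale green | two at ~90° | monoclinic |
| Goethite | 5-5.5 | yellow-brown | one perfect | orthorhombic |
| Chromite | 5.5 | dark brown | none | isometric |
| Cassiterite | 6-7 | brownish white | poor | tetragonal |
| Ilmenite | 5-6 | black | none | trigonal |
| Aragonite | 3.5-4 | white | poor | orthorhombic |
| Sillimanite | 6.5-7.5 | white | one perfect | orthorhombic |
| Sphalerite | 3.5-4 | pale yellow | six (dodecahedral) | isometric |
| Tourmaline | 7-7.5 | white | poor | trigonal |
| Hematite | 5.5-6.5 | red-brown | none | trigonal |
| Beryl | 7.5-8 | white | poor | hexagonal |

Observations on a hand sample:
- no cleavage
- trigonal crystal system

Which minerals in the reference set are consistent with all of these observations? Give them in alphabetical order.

Hematite, Ilmenite, Quartz

No cleavage: only Garnet, Serpentine, Magnetite, Quartz, Chromite, Ilmenite, Hematite remain.
Trigonal crystal system: leaves Quartz, Ilmenite, Hematite.
Remaining candidates: Hematite, Ilmenite, Quartz.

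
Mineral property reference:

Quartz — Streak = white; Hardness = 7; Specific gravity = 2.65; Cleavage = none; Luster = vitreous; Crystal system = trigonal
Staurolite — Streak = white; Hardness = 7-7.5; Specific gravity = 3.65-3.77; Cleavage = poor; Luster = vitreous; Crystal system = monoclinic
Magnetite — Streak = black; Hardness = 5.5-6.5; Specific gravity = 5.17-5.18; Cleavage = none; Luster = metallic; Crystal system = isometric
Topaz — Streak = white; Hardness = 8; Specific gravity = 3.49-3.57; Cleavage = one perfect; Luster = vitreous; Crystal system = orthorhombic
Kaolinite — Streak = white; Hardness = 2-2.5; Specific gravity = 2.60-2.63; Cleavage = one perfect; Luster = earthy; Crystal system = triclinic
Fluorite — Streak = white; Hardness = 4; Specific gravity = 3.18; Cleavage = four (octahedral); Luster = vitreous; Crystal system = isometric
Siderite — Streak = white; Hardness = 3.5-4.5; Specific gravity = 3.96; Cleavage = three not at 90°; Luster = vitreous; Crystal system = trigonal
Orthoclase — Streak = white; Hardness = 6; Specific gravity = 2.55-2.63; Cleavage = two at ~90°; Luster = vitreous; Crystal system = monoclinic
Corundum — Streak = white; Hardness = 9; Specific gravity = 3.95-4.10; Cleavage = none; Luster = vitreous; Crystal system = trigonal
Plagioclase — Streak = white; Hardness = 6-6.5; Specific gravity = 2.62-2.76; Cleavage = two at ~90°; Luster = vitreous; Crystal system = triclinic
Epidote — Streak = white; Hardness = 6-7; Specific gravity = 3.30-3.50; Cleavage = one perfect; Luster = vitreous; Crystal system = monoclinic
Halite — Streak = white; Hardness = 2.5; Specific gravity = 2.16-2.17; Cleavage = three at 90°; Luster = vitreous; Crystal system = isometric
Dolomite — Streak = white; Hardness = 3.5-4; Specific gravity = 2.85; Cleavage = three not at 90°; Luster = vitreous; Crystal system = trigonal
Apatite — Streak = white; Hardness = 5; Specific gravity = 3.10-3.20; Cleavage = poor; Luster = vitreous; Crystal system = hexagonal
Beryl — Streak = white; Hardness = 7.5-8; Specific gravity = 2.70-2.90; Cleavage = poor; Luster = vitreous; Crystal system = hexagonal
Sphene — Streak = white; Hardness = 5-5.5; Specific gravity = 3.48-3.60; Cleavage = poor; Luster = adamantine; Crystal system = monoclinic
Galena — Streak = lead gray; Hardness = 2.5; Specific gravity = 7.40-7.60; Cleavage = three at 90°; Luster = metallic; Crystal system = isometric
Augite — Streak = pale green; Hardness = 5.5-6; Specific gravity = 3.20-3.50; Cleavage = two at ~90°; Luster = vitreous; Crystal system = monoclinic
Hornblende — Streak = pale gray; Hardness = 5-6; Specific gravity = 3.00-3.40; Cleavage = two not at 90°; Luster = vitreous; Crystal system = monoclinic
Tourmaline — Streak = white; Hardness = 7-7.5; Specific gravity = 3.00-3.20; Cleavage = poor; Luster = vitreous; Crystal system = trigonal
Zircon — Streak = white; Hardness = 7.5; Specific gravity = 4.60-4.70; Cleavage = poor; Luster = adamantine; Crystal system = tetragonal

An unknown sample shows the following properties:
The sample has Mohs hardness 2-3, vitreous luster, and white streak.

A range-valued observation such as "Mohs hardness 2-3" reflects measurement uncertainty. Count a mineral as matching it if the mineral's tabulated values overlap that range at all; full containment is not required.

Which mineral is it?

Mohs hardness 2-3 — narrows the field to Kaolinite, Halite, Galena.
Vitreous luster — only Halite remains.
White streak — every remaining candidate is consistent.
Only Halite satisfies all observations.

Halite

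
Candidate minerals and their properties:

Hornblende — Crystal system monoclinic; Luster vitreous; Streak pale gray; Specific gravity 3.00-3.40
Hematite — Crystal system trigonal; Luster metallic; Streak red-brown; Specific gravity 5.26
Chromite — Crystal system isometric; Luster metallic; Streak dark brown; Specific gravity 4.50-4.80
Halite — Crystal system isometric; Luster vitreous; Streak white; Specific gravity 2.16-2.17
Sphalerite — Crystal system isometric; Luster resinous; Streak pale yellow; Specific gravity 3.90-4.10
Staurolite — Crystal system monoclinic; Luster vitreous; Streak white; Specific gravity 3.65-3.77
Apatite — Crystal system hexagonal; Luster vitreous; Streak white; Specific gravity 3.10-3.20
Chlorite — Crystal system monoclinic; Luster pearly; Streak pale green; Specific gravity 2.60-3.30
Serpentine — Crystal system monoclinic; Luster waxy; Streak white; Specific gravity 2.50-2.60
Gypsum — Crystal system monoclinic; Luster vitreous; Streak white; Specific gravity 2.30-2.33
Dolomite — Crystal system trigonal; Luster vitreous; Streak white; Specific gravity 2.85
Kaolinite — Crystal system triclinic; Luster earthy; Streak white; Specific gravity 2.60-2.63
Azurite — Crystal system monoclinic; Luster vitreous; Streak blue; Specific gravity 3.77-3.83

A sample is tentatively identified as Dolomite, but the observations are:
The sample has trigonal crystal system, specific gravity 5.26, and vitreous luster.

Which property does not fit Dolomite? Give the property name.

Trigonal crystal system: Dolomite has trigonal system — within range.
Specific gravity 5.26: Dolomite has SG 2.85 — inconsistent.
Vitreous luster: Dolomite has vitreous luster — within range.
Only the specific gravity is inconsistent.

specific gravity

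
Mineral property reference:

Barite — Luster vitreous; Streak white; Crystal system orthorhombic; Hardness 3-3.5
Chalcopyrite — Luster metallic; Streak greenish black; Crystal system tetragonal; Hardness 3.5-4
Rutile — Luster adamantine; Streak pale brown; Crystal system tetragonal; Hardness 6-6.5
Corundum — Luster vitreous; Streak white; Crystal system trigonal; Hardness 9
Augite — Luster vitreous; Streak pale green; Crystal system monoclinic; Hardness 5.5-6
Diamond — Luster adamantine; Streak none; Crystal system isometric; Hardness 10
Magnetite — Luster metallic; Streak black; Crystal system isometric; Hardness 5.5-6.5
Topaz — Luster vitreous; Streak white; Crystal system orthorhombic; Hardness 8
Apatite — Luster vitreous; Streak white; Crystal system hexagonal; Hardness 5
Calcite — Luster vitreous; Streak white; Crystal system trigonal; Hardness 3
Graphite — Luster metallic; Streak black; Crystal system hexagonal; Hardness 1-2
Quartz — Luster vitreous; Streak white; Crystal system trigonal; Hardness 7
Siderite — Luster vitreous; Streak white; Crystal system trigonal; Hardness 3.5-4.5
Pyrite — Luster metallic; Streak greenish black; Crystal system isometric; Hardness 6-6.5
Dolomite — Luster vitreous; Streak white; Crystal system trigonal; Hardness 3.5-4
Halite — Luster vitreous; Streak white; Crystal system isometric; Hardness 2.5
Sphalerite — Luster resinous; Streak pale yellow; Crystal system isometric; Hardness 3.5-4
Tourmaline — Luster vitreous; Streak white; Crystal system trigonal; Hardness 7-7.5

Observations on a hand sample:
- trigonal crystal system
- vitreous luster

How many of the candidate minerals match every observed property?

Trigonal crystal system — leaves Corundum, Calcite, Quartz, Siderite, Dolomite, Tourmaline.
Vitreous luster — all remaining candidates fit.
The minerals that satisfy all observations are Calcite, Corundum, Dolomite, Quartz, Siderite, Tourmaline.
That is 6 minerals.

6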